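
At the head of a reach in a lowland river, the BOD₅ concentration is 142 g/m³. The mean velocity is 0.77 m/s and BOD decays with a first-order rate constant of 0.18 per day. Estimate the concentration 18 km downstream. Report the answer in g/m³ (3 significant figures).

135 g/m³

Travel time t = 18 km / 0.77 m/s = 1.8e+04/0.77 = 2.338e+04 s = 0.2706 d.
First-order decay: C = 142·exp(−0.18·0.2706) = 142·0.9525 = 135.3 g/m³.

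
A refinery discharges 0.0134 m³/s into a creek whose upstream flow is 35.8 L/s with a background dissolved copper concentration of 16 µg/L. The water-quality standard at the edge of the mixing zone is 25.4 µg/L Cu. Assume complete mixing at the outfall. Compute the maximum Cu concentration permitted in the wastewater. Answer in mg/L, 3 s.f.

0.0505 mg/L

35.8 L/s = 0.0358 m³/s.
16 µg/L = 0.016 mg/L.
25.4 µg/L = 0.0254 mg/L.
Mass balance: 0.0254·0.0492 = 0.0134·Cₑ + 0.0358·0.016.
Cₑ = (0.00125 − 0.0005728) / 0.0134 = 0.05051 mg/L.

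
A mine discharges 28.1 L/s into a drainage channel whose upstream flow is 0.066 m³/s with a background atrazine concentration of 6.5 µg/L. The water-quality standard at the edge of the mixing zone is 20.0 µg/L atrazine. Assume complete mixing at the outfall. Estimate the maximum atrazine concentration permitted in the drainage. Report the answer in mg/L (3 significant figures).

28.1 L/s = 0.0281 m³/s.
6.5 µg/L = 0.0065 mg/L.
20.0 µg/L = 0.02 mg/L.
Mass balance: 0.02·0.0941 = 0.0281·Cₑ + 0.066·0.0065.
Cₑ = (0.001882 − 0.000429) / 0.0281 = 0.05171 mg/L.

0.0517 mg/L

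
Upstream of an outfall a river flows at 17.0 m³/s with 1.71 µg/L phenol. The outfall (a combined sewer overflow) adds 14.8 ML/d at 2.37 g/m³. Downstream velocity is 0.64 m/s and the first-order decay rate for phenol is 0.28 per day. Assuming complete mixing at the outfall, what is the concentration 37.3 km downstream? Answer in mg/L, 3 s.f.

0.0210 mg/L

14.8 ML/d = 0.1713 m³/s.
1.71 µg/L = 0.00171 mg/L.
After complete mixing, C₀ = (0.1713·2.37 + 17·0.00171) / 17.17 = 0.02534 mg/L.
Travel time t = 3.73e+04 m / 0.64 m/s = 5.828e+04 s = 0.6746 d.
C = 0.02534·exp(−0.28·0.6746) = 0.02534·0.8279 = 0.02097 mg/L.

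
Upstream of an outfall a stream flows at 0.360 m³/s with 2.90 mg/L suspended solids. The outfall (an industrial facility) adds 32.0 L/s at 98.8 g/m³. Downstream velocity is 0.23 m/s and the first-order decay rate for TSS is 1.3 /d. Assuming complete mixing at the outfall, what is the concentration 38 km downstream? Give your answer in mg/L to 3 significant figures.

32.0 L/s = 0.032 m³/s.
After complete mixing, C₀ = (0.032·98.8 + 0.36·2.9) / 0.392 = 10.73 mg/L.
Travel time t = 3.8e+04 m / 0.23 m/s = 1.652e+05 s = 1.912 d.
C = 10.73·exp(−1.3·1.912) = 10.73·0.08325 = 0.8932 mg/L.

0.893 mg/L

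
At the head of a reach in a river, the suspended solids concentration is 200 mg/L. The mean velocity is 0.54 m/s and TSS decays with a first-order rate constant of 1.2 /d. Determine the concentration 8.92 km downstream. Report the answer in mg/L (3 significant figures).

159 mg/L

Travel time t = 8.92 km / 0.54 m/s = 8920/0.54 = 1.652e+04 s = 0.1912 d.
First-order decay: C = 200·exp(−1.2·0.1912) = 200·0.795 = 159 mg/L.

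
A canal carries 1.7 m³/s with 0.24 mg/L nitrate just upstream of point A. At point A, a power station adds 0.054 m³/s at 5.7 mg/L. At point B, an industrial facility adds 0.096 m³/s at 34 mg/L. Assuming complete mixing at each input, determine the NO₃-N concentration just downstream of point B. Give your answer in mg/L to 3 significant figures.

After input A: C = (1.7·0.24 + 0.054·5.7) / 1.754 = 0.4081 mg/L.
After input B: C = (1.754·0.4081 + 0.096·34) / 1.85 = 2.151 mg/L.

2.15 mg/L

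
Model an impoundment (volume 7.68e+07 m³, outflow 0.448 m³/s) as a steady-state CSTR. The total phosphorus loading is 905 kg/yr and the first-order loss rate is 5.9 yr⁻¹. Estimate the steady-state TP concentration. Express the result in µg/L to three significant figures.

Outflow Q = 0.448 m³/s × 3.156e+07 s/yr = 1.414e+07 m³/yr.
Steady-state CSTR mass balance: W = Q·C + k·V·C, so C = W/(Q + kV).
Q + kV = 1.414e+07 + 5.9·7.68e+07 = 4.673e+08 m³/yr.
C = 905/4.673e+08 = 1.937e-06 kg/m³ = 0.001937 mg/L = 1.937 µg/L.

1.94 µg/L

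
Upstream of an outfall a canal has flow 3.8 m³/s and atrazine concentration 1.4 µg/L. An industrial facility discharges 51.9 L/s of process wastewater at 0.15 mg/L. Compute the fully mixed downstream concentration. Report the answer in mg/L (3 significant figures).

51.9 L/s = 0.0519 m³/s.
1.4 µg/L = 0.0014 mg/L.
By mass balance at complete mixing, C = (0.0519·0.15 + 3.8·0.0014) / (0.0519 + 3.8) = 0.01311/3.852 = 0.003402 mg/L.

0.00340 mg/L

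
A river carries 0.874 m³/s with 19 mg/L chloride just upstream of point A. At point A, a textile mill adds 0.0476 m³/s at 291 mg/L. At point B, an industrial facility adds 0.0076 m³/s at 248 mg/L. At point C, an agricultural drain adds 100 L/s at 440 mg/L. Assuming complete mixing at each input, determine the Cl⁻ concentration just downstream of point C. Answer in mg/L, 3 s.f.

After input A: C = (0.874·19 + 0.0476·291) / 0.9216 = 33.05 mg/L.
After input B: C = (0.9216·33.05 + 0.0076·248) / 0.9292 = 34.81 mg/L.
100 L/s = 0.1 m³/s.
After input C: C = (0.9292·34.81 + 0.1·440) / 1.029 = 74.18 mg/L.

74.2 mg/L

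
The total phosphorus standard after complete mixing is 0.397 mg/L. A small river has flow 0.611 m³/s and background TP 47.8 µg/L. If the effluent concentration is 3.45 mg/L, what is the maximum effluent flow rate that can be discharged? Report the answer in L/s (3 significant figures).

47.8 µg/L = 0.0478 mg/L.
Mass balance at complete mixing: C_std·(Q_w + Q_r) = Q_w·C_e + Q_r·C_b.
Rearranging, Q_w = Q_r·(C_std − C_b)/(C_e − C_std) = 0.611·(0.397 − 0.0478) / (3.45 − 0.397) = 0.06989 m³/s.
= 69.89 L/s.

69.9 L/s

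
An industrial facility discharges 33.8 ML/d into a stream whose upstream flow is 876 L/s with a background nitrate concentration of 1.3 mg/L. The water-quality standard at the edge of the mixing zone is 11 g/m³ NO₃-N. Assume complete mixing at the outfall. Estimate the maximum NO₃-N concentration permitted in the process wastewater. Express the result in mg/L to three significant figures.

32.7 mg/L

33.8 ML/d = 0.3912 m³/s.
876 L/s = 0.876 m³/s.
Mass balance: 11·1.267 = 0.3912·Cₑ + 0.876·1.3.
Cₑ = (13.94 − 1.139) / 0.3912 = 32.72 mg/L.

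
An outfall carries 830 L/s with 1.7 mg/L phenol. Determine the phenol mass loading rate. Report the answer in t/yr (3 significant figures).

830 L/s = 0.83 m³/s.
Mass flux = Q·C = 0.83 m³/s × 1.7 g/m³ = 1.411 g/s.
= 1.411 g/s × 31.56 = 44.53 t/yr.

44.5 t/yr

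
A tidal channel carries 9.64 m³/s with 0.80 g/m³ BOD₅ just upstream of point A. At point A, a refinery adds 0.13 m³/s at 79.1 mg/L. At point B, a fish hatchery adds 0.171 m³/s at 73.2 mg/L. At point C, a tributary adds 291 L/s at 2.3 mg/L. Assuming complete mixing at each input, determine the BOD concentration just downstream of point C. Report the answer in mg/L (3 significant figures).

3.05 mg/L

After input A: C = (9.64·0.8 + 0.13·79.1) / 9.77 = 1.842 mg/L.
After input B: C = (9.77·1.842 + 0.171·73.2) / 9.941 = 3.069 mg/L.
291 L/s = 0.291 m³/s.
After input C: C = (9.941·3.069 + 0.291·2.3) / 10.23 = 3.047 mg/L.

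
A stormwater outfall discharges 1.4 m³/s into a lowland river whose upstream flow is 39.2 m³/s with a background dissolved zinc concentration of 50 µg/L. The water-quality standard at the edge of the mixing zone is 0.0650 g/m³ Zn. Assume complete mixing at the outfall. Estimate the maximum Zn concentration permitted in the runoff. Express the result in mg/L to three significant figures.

0.485 mg/L

50 µg/L = 0.05 mg/L.
Mass balance: 0.065·40.6 = 1.4·Cₑ + 39.2·0.05.
Cₑ = (2.639 − 1.96) / 1.4 = 0.485 mg/L.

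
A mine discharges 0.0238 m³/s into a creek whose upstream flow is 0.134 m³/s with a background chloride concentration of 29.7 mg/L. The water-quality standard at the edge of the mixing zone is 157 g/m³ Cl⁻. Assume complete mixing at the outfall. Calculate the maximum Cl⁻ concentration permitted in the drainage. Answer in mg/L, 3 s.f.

874 mg/L

Mass balance: 157·0.1578 = 0.0238·Cₑ + 0.134·29.7.
Cₑ = (24.77 − 3.98) / 0.0238 = 873.7 mg/L.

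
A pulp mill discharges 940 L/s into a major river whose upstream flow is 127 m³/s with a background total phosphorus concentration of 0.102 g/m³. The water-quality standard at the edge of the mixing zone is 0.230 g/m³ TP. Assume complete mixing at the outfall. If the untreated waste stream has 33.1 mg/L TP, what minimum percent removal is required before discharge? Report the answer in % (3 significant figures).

47.1 %

940 L/s = 0.94 m³/s.
Mass balance: 0.23·127.9 = 0.94·Cₑ + 127·0.102.
Cₑ = (29.43 − 12.95) / 0.94 = 17.52 mg/L.
Required removal = 1 − 17.52/33.1 = 47.06 %.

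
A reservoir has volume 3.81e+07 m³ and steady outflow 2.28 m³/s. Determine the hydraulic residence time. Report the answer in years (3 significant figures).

Q = 2.28 m³/s × 3.156e+07 s/yr = 7.195e+07 m³/yr.
Hydraulic residence time τ = V/Q = 3.81e+07/7.195e+07 = 0.5295 yr.

0.530 yr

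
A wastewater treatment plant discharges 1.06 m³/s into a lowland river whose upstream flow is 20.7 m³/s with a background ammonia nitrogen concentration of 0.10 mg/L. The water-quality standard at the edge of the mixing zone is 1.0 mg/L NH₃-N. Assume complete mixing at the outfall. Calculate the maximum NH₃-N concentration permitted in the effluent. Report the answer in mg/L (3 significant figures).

18.6 mg/L

Mass balance: 1·21.76 = 1.06·Cₑ + 20.7·0.1.
Cₑ = (21.76 − 2.07) / 1.06 = 18.58 mg/L.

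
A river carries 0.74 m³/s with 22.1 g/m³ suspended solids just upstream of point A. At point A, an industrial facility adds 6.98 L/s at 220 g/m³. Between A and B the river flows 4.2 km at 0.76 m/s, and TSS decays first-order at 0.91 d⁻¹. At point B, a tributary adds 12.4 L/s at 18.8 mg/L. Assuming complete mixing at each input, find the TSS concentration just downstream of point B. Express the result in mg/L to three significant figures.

22.5 mg/L

6.98 L/s = 0.00698 m³/s.
After input A: C = (0.74·22.1 + 0.00698·220) / 0.747 = 23.95 mg/L.
Over the 4.2 km reach to input B (t = 5526 s = 0.06396 d), decay gives C = 23.95·exp(−0.91·0.06396) = 22.6 mg/L.
12.4 L/s = 0.0124 m³/s.
After input B: C = (0.747·22.6 + 0.0124·18.8) / 0.7594 = 22.53 mg/L.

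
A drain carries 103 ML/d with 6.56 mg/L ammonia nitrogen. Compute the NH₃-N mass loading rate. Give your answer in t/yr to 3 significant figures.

103 ML/d = 1.192 m³/s.
Mass flux = Q·C = 1.192 m³/s × 6.56 g/m³ = 7.82 g/s.
= 7.82 g/s × 31.56 = 246.8 t/yr.

247 t/yr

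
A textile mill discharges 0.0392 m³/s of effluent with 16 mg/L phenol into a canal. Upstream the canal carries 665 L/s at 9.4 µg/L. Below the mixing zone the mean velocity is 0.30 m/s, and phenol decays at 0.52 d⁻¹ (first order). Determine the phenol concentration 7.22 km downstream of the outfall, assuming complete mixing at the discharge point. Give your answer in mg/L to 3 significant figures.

0.778 mg/L

665 L/s = 0.665 m³/s.
9.4 µg/L = 0.0094 mg/L.
After complete mixing, C₀ = (0.0392·16 + 0.665·0.0094) / 0.7042 = 0.8995 mg/L.
Travel time t = 7220 m / 0.30 m/s = 2.407e+04 s = 0.2785 d.
C = 0.8995·exp(−0.52·0.2785) = 0.8995·0.8652 = 0.7782 mg/L.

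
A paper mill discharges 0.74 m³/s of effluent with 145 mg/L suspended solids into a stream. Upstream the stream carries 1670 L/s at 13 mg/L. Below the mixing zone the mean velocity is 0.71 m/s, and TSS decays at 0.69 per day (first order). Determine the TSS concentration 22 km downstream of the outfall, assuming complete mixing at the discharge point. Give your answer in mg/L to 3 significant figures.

41.8 mg/L

1670 L/s = 1.67 m³/s.
After complete mixing, C₀ = (0.74·145 + 1.67·13) / 2.41 = 53.53 mg/L.
Travel time t = 2.2e+04 m / 0.71 m/s = 3.099e+04 s = 0.3586 d.
C = 53.53·exp(−0.69·0.3586) = 53.53·0.7808 = 41.8 mg/L.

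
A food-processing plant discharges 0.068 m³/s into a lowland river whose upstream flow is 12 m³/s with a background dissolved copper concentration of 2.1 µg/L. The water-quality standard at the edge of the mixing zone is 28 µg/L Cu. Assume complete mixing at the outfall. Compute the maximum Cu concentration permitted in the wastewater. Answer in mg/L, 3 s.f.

4.60 mg/L

2.1 µg/L = 0.0021 mg/L.
28 µg/L = 0.028 mg/L.
Mass balance: 0.028·12.07 = 0.068·Cₑ + 12·0.0021.
Cₑ = (0.3379 − 0.0252) / 0.068 = 4.599 mg/L.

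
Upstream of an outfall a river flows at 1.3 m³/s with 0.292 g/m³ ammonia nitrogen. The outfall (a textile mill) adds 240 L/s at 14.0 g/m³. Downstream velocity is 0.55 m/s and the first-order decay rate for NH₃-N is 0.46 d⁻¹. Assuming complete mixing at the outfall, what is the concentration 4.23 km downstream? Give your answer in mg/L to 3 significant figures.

240 L/s = 0.24 m³/s.
After complete mixing, C₀ = (0.24·14 + 1.3·0.292) / 1.54 = 2.428 mg/L.
Travel time t = 4230 m / 0.55 m/s = 7691 s = 0.08902 d.
C = 2.428·exp(−0.46·0.08902) = 2.428·0.9599 = 2.331 mg/L.

2.33 mg/L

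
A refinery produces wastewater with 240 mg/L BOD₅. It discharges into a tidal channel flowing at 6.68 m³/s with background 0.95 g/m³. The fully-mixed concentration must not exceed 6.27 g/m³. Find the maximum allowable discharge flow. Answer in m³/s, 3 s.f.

0.152 m³/s

Mass balance at complete mixing: C_std·(Q_w + Q_r) = Q_w·C_e + Q_r·C_b.
Rearranging, Q_w = Q_r·(C_std − C_b)/(C_e − C_std) = 6.68·(6.27 − 0.95) / (240 − 6.27) = 0.152 m³/s.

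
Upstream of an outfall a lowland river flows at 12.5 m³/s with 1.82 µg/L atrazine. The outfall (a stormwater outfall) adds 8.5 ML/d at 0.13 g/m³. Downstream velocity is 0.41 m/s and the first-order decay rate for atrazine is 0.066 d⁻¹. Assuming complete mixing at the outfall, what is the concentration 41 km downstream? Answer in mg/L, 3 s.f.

8.5 ML/d = 0.09838 m³/s.
1.82 µg/L = 0.00182 mg/L.
After complete mixing, C₀ = (0.09838·0.13 + 12.5·0.00182) / 12.6 = 0.002821 mg/L.
Travel time t = 4.1e+04 m / 0.41 m/s = 1e+05 s = 1.157 d.
C = 0.002821·exp(−0.066·1.157) = 0.002821·0.9265 = 0.002613 mg/L.

0.00261 mg/L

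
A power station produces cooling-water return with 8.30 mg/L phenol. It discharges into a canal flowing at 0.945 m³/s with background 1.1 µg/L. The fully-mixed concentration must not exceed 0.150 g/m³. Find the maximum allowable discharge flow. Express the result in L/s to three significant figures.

1.1 µg/L = 0.0011 mg/L.
Mass balance at complete mixing: C_std·(Q_w + Q_r) = Q_w·C_e + Q_r·C_b.
Rearranging, Q_w = Q_r·(C_std − C_b)/(C_e − C_std) = 0.945·(0.15 − 0.0011) / (8.3 − 0.15) = 0.01727 m³/s.
= 17.27 L/s.

17.3 L/s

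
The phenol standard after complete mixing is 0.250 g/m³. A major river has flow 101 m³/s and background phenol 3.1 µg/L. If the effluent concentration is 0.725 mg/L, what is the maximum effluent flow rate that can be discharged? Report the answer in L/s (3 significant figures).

3.1 µg/L = 0.0031 mg/L.
Mass balance at complete mixing: C_std·(Q_w + Q_r) = Q_w·C_e + Q_r·C_b.
Rearranging, Q_w = Q_r·(C_std − C_b)/(C_e − C_std) = 101·(0.25 − 0.0031) / (0.725 − 0.25) = 52.5 m³/s.
= 5.25e+04 L/s.

52500 L/s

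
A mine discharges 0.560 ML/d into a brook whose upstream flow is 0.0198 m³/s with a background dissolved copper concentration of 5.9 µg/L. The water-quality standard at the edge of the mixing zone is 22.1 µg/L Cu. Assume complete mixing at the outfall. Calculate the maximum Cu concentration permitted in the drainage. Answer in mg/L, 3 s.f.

0.560 ML/d = 0.006481 m³/s.
5.9 µg/L = 0.0059 mg/L.
22.1 µg/L = 0.0221 mg/L.
Mass balance: 0.0221·0.02628 = 0.006481·Cₑ + 0.0198·0.0059.
Cₑ = (0.0005808 − 0.0001168) / 0.006481 = 0.07159 mg/L.

0.0716 mg/L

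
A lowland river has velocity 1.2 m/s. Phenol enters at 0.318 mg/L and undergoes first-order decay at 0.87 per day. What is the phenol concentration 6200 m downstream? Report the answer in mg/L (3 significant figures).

Travel time t = 6200 m / 1.2 m/s = 6200/1.2 = 5167 s = 0.0598 d.
First-order decay: C = 0.318·exp(−0.87·0.0598) = 0.318·0.9493 = 0.3019 mg/L.

0.302 mg/L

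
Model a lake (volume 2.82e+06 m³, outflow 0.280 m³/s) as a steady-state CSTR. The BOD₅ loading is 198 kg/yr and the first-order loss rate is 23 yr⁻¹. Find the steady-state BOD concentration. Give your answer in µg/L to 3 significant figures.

Outflow Q = 0.280 m³/s × 3.156e+07 s/yr = 8.836e+06 m³/yr.
Steady-state CSTR mass balance: W = Q·C + k·V·C, so C = W/(Q + kV).
Q + kV = 8.836e+06 + 23·2.82e+06 = 7.37e+07 m³/yr.
C = 198/7.37e+07 = 2.687e-06 kg/m³ = 0.002687 mg/L = 2.687 µg/L.

2.69 µg/L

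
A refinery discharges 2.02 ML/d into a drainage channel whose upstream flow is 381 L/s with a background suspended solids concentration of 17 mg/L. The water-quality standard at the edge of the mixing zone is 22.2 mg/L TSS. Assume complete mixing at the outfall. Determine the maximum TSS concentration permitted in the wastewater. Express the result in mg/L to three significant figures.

2.02 ML/d = 0.02338 m³/s.
381 L/s = 0.381 m³/s.
Mass balance: 22.2·0.4044 = 0.02338·Cₑ + 0.381·17.
Cₑ = (8.977 − 6.477) / 0.02338 = 106.9 mg/L.

107 mg/L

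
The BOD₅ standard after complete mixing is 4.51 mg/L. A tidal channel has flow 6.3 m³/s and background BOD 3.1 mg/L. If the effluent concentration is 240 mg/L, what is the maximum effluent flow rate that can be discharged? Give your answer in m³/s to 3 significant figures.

Mass balance at complete mixing: C_std·(Q_w + Q_r) = Q_w·C_e + Q_r·C_b.
Rearranging, Q_w = Q_r·(C_std − C_b)/(C_e − C_std) = 6.3·(4.51 − 3.1) / (240 − 4.51) = 0.03772 m³/s.

0.0377 m³/s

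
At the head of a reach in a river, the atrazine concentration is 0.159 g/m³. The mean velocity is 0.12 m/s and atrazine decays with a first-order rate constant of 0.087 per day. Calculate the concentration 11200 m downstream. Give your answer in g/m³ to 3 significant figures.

0.145 g/m³

Travel time t = 11200 m / 0.12 m/s = 1.12e+04/0.12 = 9.333e+04 s = 1.08 d.
First-order decay: C = 0.159·exp(−0.087·1.08) = 0.159·0.9103 = 0.1447 g/m³.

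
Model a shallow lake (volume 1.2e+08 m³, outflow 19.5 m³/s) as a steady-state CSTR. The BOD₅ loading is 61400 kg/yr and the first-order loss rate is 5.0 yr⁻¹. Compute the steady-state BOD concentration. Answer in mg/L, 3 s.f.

0.0505 mg/L

Outflow Q = 19.5 m³/s × 3.156e+07 s/yr = 6.154e+08 m³/yr.
Steady-state CSTR mass balance: W = Q·C + k·V·C, so C = W/(Q + kV).
Q + kV = 6.154e+08 + 5.0·1.2e+08 = 1.215e+09 m³/yr.
C = 61400/1.215e+09 = 5.052e-05 kg/m³ = 0.05052 mg/L.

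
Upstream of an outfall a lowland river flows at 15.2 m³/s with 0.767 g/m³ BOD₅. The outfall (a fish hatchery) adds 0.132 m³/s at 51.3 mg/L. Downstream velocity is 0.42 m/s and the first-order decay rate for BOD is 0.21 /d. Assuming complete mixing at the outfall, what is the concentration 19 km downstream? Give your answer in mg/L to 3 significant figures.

1.08 mg/L

After complete mixing, C₀ = (0.132·51.3 + 15.2·0.767) / 15.33 = 1.202 mg/L.
Travel time t = 1.9e+04 m / 0.42 m/s = 4.524e+04 s = 0.5236 d.
C = 1.202·exp(−0.21·0.5236) = 1.202·0.8959 = 1.077 mg/L.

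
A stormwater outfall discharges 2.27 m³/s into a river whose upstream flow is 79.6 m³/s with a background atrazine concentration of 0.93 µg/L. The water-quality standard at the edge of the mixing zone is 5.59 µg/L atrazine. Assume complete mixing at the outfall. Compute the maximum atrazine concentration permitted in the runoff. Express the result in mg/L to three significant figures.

0.93 µg/L = 0.00093 mg/L.
5.59 µg/L = 0.00559 mg/L.
Mass balance: 0.00559·81.87 = 2.27·Cₑ + 79.6·0.00093.
Cₑ = (0.4577 − 0.07403) / 2.27 = 0.169 mg/L.

0.169 mg/L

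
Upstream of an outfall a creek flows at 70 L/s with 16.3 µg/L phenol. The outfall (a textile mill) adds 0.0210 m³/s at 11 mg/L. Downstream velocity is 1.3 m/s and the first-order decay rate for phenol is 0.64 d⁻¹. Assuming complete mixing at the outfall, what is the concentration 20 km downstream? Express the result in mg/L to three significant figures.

70 L/s = 0.07 m³/s.
16.3 µg/L = 0.0163 mg/L.
After complete mixing, C₀ = (0.021·11 + 0.07·0.0163) / 0.091 = 2.551 mg/L.
Travel time t = 2e+04 m / 1.3 m/s = 1.538e+04 s = 0.1781 d.
C = 2.551·exp(−0.64·0.1781) = 2.551·0.8923 = 2.276 mg/L.

2.28 mg/L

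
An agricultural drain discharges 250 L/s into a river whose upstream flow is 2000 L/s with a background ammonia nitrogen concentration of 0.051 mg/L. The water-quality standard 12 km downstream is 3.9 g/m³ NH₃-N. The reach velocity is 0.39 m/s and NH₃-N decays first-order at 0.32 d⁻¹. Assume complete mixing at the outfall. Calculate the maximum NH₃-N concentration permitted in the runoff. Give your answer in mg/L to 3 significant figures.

38.9 mg/L

250 L/s = 0.25 m³/s.
2000 L/s = 2 m³/s.
Travel time to the compliance point: t = 1.2e+04/0.39 = 3.077e+04 s = 0.3561 d; decay factor exp(−0.32·0.3561) = 0.8923.
So the concentration just after mixing may be at most 3.9/0.8923 = 4.371 mg/L.
Mass balance: 4.371·2.25 = 0.25·Cₑ + 2·0.051.
Cₑ = (9.834 − 0.102) / 0.25 = 38.93 mg/L.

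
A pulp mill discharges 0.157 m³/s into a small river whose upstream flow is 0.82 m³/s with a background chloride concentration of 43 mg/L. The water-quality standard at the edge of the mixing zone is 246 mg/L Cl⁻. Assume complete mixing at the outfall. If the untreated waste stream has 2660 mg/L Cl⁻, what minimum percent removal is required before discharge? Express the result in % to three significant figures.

Mass balance: 246·0.977 = 0.157·Cₑ + 0.82·43.
Cₑ = (240.3 − 35.26) / 0.157 = 1306 mg/L.
Required removal = 1 − 1306/2660 = 50.89 %.

50.9 %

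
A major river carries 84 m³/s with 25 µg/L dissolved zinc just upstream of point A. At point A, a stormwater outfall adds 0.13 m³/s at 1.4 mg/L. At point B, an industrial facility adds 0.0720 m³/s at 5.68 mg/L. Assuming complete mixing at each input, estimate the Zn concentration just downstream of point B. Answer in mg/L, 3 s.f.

0.0320 mg/L

25 µg/L = 0.025 mg/L.
After input A: C = (84·0.025 + 0.13·1.4) / 84.13 = 0.02712 mg/L.
After input B: C = (84.13·0.02712 + 0.072·5.68) / 84.2 = 0.03196 mg/L.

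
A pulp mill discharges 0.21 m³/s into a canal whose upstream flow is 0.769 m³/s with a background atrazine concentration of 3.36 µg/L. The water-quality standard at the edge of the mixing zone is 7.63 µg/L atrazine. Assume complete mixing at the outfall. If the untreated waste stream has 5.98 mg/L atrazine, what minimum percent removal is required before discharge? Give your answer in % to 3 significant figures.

3.36 µg/L = 0.00336 mg/L.
7.63 µg/L = 0.00763 mg/L.
Mass balance: 0.00763·0.979 = 0.21·Cₑ + 0.769·0.00336.
Cₑ = (0.00747 − 0.002584) / 0.21 = 0.02327 mg/L.
Required removal = 1 − 0.02327/5.98 = 99.61 %.

99.6 %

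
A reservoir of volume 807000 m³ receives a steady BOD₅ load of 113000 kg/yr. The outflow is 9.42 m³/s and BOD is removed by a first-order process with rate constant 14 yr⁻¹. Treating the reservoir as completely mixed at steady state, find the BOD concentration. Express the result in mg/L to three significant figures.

Outflow Q = 9.42 m³/s × 3.156e+07 s/yr = 2.973e+08 m³/yr.
Steady-state CSTR mass balance: W = Q·C + k·V·C, so C = W/(Q + kV).
Q + kV = 2.973e+08 + 14·807000 = 3.086e+08 m³/yr.
C = 113000/3.086e+08 = 0.0003662 kg/m³ = 0.3662 mg/L.

0.366 mg/L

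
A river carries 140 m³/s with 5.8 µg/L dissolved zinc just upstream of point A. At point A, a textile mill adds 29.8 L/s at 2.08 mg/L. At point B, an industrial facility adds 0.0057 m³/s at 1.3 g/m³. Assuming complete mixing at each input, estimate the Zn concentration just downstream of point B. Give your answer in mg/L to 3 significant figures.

0.00629 mg/L

5.8 µg/L = 0.0058 mg/L.
29.8 L/s = 0.0298 m³/s.
After input A: C = (140·0.0058 + 0.0298·2.08) / 140 = 0.006241 mg/L.
After input B: C = (140·0.006241 + 0.0057·1.3) / 140 = 0.006294 mg/L.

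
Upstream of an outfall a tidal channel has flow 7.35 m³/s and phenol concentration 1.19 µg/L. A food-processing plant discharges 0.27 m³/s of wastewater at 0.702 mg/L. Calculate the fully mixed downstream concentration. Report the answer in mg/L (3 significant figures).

1.19 µg/L = 0.00119 mg/L.
By mass balance at complete mixing, C = (0.27·0.702 + 7.35·0.00119) / (0.27 + 7.35) = 0.1983/7.62 = 0.02602 mg/L.

0.0260 mg/L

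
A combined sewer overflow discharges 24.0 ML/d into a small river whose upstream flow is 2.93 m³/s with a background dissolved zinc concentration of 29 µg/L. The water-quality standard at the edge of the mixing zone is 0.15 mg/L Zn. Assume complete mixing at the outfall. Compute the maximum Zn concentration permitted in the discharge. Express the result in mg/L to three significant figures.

24.0 ML/d = 0.2778 m³/s.
29 µg/L = 0.029 mg/L.
Mass balance: 0.15·3.208 = 0.2778·Cₑ + 2.93·0.029.
Cₑ = (0.4812 − 0.08497) / 0.2778 = 1.426 mg/L.

1.43 mg/L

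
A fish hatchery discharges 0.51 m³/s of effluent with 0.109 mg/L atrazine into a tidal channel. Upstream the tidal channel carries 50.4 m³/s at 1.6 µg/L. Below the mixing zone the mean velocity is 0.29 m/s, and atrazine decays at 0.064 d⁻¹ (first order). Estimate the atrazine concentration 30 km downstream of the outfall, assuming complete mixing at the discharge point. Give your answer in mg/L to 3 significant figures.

1.6 µg/L = 0.0016 mg/L.
After complete mixing, C₀ = (0.51·0.109 + 50.4·0.0016) / 50.91 = 0.002676 mg/L.
Travel time t = 3e+04 m / 0.29 m/s = 1.034e+05 s = 1.197 d.
C = 0.002676·exp(−0.064·1.197) = 0.002676·0.9262 = 0.002479 mg/L.

0.00248 mg/L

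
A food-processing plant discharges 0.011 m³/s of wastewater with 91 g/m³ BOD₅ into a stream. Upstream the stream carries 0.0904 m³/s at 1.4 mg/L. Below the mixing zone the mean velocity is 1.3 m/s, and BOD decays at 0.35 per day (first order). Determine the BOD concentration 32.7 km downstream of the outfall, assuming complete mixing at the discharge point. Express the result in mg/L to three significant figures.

10.0 mg/L

After complete mixing, C₀ = (0.011·91 + 0.0904·1.4) / 0.1014 = 11.12 mg/L.
Travel time t = 3.27e+04 m / 1.3 m/s = 2.515e+04 s = 0.2911 d.
C = 11.12·exp(−0.35·0.2911) = 11.12·0.9031 = 10.04 mg/L.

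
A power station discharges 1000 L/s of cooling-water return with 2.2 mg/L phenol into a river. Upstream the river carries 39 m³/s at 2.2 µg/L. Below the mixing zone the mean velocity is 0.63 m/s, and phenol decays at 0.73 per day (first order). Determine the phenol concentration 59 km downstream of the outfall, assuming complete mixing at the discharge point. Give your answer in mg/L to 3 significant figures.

1000 L/s = 1 m³/s.
2.2 µg/L = 0.0022 mg/L.
After complete mixing, C₀ = (1·2.2 + 39·0.0022) / 40 = 0.05715 mg/L.
Travel time t = 5.9e+04 m / 0.63 m/s = 9.365e+04 s = 1.084 d.
C = 0.05715·exp(−0.73·1.084) = 0.05715·0.4533 = 0.0259 mg/L.

0.0259 mg/L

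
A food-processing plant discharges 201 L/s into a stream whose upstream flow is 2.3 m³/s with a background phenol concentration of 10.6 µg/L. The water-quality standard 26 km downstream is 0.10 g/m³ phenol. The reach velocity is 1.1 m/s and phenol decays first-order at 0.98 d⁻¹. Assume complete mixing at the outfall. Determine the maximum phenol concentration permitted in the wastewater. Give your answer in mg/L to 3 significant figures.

201 L/s = 0.201 m³/s.
10.6 µg/L = 0.0106 mg/L.
Travel time to the compliance point: t = 2.6e+04/1.1 = 2.364e+04 s = 0.2736 d; decay factor exp(−0.98·0.2736) = 0.7648.
So the concentration just after mixing may be at most 0.1/0.7648 = 0.1307 mg/L.
Mass balance: 0.1307·2.501 = 0.201·Cₑ + 2.3·0.0106.
Cₑ = (0.327 − 0.02438) / 0.201 = 1.506 mg/L.

1.51 mg/L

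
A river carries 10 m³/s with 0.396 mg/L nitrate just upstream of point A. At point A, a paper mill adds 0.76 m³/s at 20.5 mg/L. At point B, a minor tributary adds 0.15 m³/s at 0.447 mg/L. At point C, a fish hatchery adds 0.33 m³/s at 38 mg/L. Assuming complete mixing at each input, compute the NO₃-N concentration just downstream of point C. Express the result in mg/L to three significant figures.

2.86 mg/L

After input A: C = (10·0.396 + 0.76·20.5) / 10.76 = 1.816 mg/L.
After input B: C = (10.76·1.816 + 0.15·0.447) / 10.91 = 1.797 mg/L.
After input C: C = (10.91·1.797 + 0.33·38) / 11.24 = 2.86 mg/L.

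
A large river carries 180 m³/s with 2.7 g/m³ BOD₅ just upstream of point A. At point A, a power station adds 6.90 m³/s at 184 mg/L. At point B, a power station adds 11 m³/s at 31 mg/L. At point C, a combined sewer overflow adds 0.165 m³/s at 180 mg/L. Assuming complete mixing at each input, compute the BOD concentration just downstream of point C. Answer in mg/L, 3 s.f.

10.7 mg/L

After input A: C = (180·2.7 + 6.9·184) / 186.9 = 9.393 mg/L.
After input B: C = (186.9·9.393 + 11·31) / 197.9 = 10.59 mg/L.
After input C: C = (197.9·10.59 + 0.165·180) / 198.1 = 10.74 mg/L.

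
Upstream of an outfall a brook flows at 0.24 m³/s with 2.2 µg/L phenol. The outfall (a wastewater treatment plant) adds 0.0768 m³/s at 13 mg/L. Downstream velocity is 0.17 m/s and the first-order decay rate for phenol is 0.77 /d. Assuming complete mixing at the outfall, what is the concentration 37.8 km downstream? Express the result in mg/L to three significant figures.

2.2 µg/L = 0.0022 mg/L.
After complete mixing, C₀ = (0.0768·13 + 0.24·0.0022) / 0.3168 = 3.153 mg/L.
Travel time t = 3.78e+04 m / 0.17 m/s = 2.224e+05 s = 2.574 d.
C = 3.153·exp(−0.77·2.574) = 3.153·0.1378 = 0.4347 mg/L.

0.435 mg/L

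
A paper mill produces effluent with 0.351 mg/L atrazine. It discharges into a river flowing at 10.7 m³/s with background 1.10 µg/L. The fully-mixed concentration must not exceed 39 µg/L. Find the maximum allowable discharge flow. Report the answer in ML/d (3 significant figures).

1.10 µg/L = 0.0011 mg/L.
39 µg/L = 0.039 mg/L.
Mass balance at complete mixing: C_std·(Q_w + Q_r) = Q_w·C_e + Q_r·C_b.
Rearranging, Q_w = Q_r·(C_std − C_b)/(C_e − C_std) = 10.7·(0.039 − 0.0011) / (0.351 − 0.039) = 1.3 m³/s.
= 112.3 ML/d.

112 ML/d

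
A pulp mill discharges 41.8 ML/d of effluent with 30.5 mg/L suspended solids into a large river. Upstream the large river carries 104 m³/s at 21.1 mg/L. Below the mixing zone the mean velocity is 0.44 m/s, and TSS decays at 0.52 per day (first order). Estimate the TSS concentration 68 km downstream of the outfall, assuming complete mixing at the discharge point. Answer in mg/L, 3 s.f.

8.34 mg/L

41.8 ML/d = 0.4838 m³/s.
After complete mixing, C₀ = (0.4838·30.5 + 104·21.1) / 104.5 = 21.14 mg/L.
Travel time t = 6.8e+04 m / 0.44 m/s = 1.545e+05 s = 1.789 d.
C = 21.14·exp(−0.52·1.789) = 21.14·0.3945 = 8.341 mg/L.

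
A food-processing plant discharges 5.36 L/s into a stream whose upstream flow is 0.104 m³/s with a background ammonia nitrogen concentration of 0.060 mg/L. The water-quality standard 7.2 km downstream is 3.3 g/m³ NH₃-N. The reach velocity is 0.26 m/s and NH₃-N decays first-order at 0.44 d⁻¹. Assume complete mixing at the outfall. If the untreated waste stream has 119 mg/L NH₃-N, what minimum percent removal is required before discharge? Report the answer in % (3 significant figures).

5.36 L/s = 0.00536 m³/s.
Travel time to the compliance point: t = 7200/0.26 = 2.769e+04 s = 0.3205 d; decay factor exp(−0.44·0.3205) = 0.8685.
So the concentration just after mixing may be at most 3.3/0.8685 = 3.8 mg/L.
Mass balance: 3.8·0.1094 = 0.00536·Cₑ + 0.104·0.06.
Cₑ = (0.4155 − 0.00624) / 0.00536 = 76.36 mg/L.
Required removal = 1 − 76.36/119 = 35.83 %.

35.8 %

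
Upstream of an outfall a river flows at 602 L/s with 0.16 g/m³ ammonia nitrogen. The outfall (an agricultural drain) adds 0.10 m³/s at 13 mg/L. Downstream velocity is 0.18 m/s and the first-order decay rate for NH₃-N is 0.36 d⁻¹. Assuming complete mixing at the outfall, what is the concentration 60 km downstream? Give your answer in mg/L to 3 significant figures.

0.496 mg/L

602 L/s = 0.602 m³/s.
After complete mixing, C₀ = (0.1·13 + 0.602·0.16) / 0.702 = 1.989 mg/L.
Travel time t = 6e+04 m / 0.18 m/s = 3.333e+05 s = 3.858 d.
C = 1.989·exp(−0.36·3.858) = 1.989·0.2494 = 0.496 mg/L.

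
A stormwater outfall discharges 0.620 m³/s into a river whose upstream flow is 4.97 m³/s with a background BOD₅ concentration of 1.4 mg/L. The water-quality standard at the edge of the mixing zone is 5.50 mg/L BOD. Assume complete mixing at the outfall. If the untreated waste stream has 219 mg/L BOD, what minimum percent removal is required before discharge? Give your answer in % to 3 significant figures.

82.5 %

Mass balance: 5.5·5.59 = 0.62·Cₑ + 4.97·1.4.
Cₑ = (30.74 − 6.958) / 0.62 = 38.37 mg/L.
Required removal = 1 − 38.37/219 = 82.48 %.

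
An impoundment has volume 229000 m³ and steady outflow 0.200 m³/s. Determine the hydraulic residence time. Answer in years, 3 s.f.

Q = 0.200 m³/s × 3.156e+07 s/yr = 6.312e+06 m³/yr.
Hydraulic residence time τ = V/Q = 229000/6.312e+06 = 0.03628 yr.

0.0363 yr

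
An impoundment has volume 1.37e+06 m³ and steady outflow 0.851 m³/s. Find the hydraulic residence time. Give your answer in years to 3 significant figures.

Q = 0.851 m³/s × 3.156e+07 s/yr = 2.686e+07 m³/yr.
Hydraulic residence time τ = V/Q = 1.37e+06/2.686e+07 = 0.05101 yr.

0.0510 yr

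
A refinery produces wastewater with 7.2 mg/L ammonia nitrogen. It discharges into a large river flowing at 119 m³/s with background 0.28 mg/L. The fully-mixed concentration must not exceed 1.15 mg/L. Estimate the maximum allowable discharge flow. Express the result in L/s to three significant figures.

Mass balance at complete mixing: C_std·(Q_w + Q_r) = Q_w·C_e + Q_r·C_b.
Rearranging, Q_w = Q_r·(C_std − C_b)/(C_e − C_std) = 119·(1.15 − 0.28) / (7.2 − 1.15) = 17.11 m³/s.
= 1.711e+04 L/s.

17100 L/s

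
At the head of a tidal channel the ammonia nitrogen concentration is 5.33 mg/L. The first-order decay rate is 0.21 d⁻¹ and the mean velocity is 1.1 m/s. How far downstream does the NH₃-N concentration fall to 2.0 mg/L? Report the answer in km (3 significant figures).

From C = C₀·e^(−kt), t = ln(C₀/C)/k = ln(5.33/2.0)/0.21 = 0.9802/0.21 = 4.668 d.
Distance = v·t = 1.1 m/s × 4.033e+05 s = 4.436e+05 m = 443.6 km.

444 km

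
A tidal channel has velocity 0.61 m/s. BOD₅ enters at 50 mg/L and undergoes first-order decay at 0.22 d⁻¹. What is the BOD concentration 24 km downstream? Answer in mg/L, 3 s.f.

45.2 mg/L

Travel time t = 24 km / 0.61 m/s = 2.4e+04/0.61 = 3.934e+04 s = 0.4554 d.
First-order decay: C = 50·exp(−0.22·0.4554) = 50·0.9047 = 45.23 mg/L.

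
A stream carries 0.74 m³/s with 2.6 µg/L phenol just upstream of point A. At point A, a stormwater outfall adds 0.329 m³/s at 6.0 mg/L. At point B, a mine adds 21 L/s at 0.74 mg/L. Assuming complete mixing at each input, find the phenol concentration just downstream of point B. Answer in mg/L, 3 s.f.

1.83 mg/L

2.6 µg/L = 0.0026 mg/L.
After input A: C = (0.74·0.0026 + 0.329·6) / 1.069 = 1.848 mg/L.
21 L/s = 0.021 m³/s.
After input B: C = (1.069·1.848 + 0.021·0.74) / 1.09 = 1.827 mg/L.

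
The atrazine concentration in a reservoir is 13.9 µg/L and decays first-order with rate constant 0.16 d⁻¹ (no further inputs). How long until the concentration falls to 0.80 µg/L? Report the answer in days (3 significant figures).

17.8 d

t = ln(C₀/C)/k = ln(13.9/0.80)/0.16 = 2.855/0.16 = 17.84 d.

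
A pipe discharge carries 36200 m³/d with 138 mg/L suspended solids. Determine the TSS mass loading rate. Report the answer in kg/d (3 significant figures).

5000 kg/d

36200 m³/d = 0.419 m³/s.
Mass flux = Q·C = 0.419 m³/s × 138 g/m³ = 57.82 g/s.
= 57.82 g/s × 86.4 = 4996 kg/d.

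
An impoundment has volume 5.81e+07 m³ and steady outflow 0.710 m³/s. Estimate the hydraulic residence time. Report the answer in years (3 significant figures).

2.59 yr

Q = 0.710 m³/s × 3.156e+07 s/yr = 2.241e+07 m³/yr.
Hydraulic residence time τ = V/Q = 5.81e+07/2.241e+07 = 2.593 yr.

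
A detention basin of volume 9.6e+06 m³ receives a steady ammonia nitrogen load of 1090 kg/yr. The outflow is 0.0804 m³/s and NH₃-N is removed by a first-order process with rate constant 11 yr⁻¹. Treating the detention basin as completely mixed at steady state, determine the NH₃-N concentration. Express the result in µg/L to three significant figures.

10.1 µg/L

Outflow Q = 0.0804 m³/s × 3.156e+07 s/yr = 2.537e+06 m³/yr.
Steady-state CSTR mass balance: W = Q·C + k·V·C, so C = W/(Q + kV).
Q + kV = 2.537e+06 + 11·9.6e+06 = 1.081e+08 m³/yr.
C = 1090/1.081e+08 = 1.008e-05 kg/m³ = 0.01008 mg/L = 10.08 µg/L.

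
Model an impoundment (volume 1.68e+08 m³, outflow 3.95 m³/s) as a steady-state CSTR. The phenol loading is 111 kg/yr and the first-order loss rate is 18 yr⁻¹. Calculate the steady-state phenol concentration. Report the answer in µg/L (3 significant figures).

Outflow Q = 3.95 m³/s × 3.156e+07 s/yr = 1.247e+08 m³/yr.
Steady-state CSTR mass balance: W = Q·C + k·V·C, so C = W/(Q + kV).
Q + kV = 1.247e+08 + 18·1.68e+08 = 3.149e+09 m³/yr.
C = 111/3.149e+09 = 3.525e-08 kg/m³ = 3.525e-05 mg/L = 0.03525 µg/L.

0.0353 µg/L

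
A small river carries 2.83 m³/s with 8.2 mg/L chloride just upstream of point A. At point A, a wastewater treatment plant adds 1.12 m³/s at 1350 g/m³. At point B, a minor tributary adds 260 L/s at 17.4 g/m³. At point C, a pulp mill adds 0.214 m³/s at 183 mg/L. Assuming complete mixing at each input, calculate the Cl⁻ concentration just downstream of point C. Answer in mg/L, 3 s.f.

After input A: C = (2.83·8.2 + 1.12·1350) / 3.95 = 388.7 mg/L.
260 L/s = 0.26 m³/s.
After input B: C = (3.95·388.7 + 0.26·17.4) / 4.21 = 365.7 mg/L.
After input C: C = (4.21·365.7 + 0.214·183) / 4.424 = 356.9 mg/L.

357 mg/L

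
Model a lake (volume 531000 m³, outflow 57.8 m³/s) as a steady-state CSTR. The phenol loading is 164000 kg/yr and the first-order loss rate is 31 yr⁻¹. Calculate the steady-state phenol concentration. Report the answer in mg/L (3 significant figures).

0.0891 mg/L

Outflow Q = 57.8 m³/s × 3.156e+07 s/yr = 1.824e+09 m³/yr.
Steady-state CSTR mass balance: W = Q·C + k·V·C, so C = W/(Q + kV).
Q + kV = 1.824e+09 + 31·531000 = 1.84e+09 m³/yr.
C = 164000/1.84e+09 = 8.911e-05 kg/m³ = 0.08911 mg/L.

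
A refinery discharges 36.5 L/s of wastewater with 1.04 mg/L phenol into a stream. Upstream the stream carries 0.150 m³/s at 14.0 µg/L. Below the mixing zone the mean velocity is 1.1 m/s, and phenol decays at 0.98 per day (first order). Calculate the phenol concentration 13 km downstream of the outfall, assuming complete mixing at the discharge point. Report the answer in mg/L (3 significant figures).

36.5 L/s = 0.0365 m³/s.
14.0 µg/L = 0.014 mg/L.
After complete mixing, C₀ = (0.0365·1.04 + 0.15·0.014) / 0.1865 = 0.2148 mg/L.
Travel time t = 1.3e+04 m / 1.1 m/s = 1.182e+04 s = 0.1368 d.
C = 0.2148·exp(−0.98·0.1368) = 0.2148·0.8745 = 0.1879 mg/L.

0.188 mg/L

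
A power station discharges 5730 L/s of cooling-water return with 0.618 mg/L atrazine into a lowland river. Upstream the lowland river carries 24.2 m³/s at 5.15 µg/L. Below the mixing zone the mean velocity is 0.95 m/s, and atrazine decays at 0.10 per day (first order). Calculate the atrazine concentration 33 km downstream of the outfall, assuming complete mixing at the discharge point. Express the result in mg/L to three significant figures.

0.118 mg/L

5730 L/s = 5.73 m³/s.
5.15 µg/L = 0.00515 mg/L.
After complete mixing, C₀ = (5.73·0.618 + 24.2·0.00515) / 29.93 = 0.1225 mg/L.
Travel time t = 3.3e+04 m / 0.95 m/s = 3.474e+04 s = 0.402 d.
C = 0.1225·exp(−0.10·0.402) = 0.1225·0.9606 = 0.1177 mg/L.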